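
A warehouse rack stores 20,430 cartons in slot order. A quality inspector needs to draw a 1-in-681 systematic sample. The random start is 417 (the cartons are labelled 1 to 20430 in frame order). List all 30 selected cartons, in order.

carton 1: 417
carton 2: 417 + 681 = 1098
carton 3: 1098 + 681 = 1779
carton 4: 1779 + 681 = 2460
carton 5: 2460 + 681 = 3141
carton 6: 3141 + 681 = 3822
carton 7: 3822 + 681 = 4503
carton 8: 4503 + 681 = 5184
carton 9: 5184 + 681 = 5865
carton 10: 5865 + 681 = 6546
carton 11: 6546 + 681 = 7227
carton 12: 7227 + 681 = 7908
carton 13: 7908 + 681 = 8589
carton 14: 8589 + 681 = 9270
carton 15: 9270 + 681 = 9951
carton 16: 9951 + 681 = 10632
carton 17: 10632 + 681 = 11313
carton 18: 11313 + 681 = 11994
carton 19: 11994 + 681 = 12675
carton 20: 12675 + 681 = 13356
carton 21: 13356 + 681 = 14037
carton 22: 14037 + 681 = 14718
carton 23: 14718 + 681 = 15399
carton 24: 15399 + 681 = 16080
carton 25: 16080 + 681 = 16761
carton 26: 16761 + 681 = 17442
carton 27: 17442 + 681 = 18123
carton 28: 18123 + 681 = 18804
carton 29: 18804 + 681 = 19485
carton 30: 19485 + 681 = 20166

417, 1098, 1779, 2460, 3141, 3822, 4503, 5184, 5865, 6546, 7227, 7908, 8589, 9270, 9951, 10632, 11313, 11994, 12675, 13356, 14037, 14718, 15399, 16080, 16761, 17442, 18123, 18804, 19485, 20166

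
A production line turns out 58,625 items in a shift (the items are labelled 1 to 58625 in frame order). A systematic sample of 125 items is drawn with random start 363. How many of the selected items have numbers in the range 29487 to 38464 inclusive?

k = 58625/125 = 469
First selection ≥ 29487: 363 + ⌈(29487−363)/469⌉·469 = 363 + 63×469 = 29910
Last selection ≤ 38464: 363 + ⌊(38464−363)/469⌋·469 = 363 + 81×469 = 38352
Count = 81 − 63 + 1 = 19

19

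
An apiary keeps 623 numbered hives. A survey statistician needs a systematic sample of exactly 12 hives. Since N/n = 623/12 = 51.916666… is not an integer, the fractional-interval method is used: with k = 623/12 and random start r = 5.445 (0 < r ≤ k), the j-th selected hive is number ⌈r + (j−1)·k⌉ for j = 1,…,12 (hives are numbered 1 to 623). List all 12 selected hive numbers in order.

6, 58, 110, 162, 214, 266, 317, 369, 421, 473, 525, 577

j=1: r + 0k = 5.445 → ⌈·⌉ = 6
j=2: r + 1k = 57.361666… → ⌈·⌉ = 58
j=3: r + 2k = 109.278333… → ⌈·⌉ = 110
j=4: r + 3k = 161.195 → ⌈·⌉ = 162
j=5: r + 4k = 213.111666… → ⌈·⌉ = 214
j=6: r + 5k = 265.028333… → ⌈·⌉ = 266
j=7: r + 6k = 316.945 → ⌈·⌉ = 317
j=8: r + 7k = 368.861666… → ⌈·⌉ = 369
j=9: r + 8k = 420.778333… → ⌈·⌉ = 421
j=10: r + 9k = 472.695 → ⌈·⌉ = 473
j=11: r + 10k = 524.611666… → ⌈·⌉ = 525
j=12: r + 11k = 576.528333… → ⌈·⌉ = 577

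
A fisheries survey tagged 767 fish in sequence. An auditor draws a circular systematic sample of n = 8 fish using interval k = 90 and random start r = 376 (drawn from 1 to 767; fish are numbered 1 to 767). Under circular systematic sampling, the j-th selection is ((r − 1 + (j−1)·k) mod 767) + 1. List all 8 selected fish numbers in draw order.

Selection 1: 376
Selection 2: 376 + 90 = 466
Selection 3: 466 + 90 = 556
Selection 4: 556 + 90 = 646
Selection 5: 646 + 90 = 736
Selection 6: 736 + 90 = 826 → 826 − 767 = 59
Selection 7: 59 + 90 = 149
Selection 8: 149 + 90 = 239

376, 466, 556, 646, 736, 59, 149, 239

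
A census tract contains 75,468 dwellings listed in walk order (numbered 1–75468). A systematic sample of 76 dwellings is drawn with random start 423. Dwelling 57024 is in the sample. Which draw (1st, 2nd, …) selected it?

58

k = 75468/76 = 993
position = (57024 − 423)/993 + 1 = 56601/993 + 1 = 57 + 1 = 58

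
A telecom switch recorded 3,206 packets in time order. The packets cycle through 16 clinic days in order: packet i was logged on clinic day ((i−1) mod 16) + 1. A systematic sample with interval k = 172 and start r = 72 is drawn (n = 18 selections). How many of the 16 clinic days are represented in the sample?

4

Consecutive selections differ by k = 172, so their clinic day numbers differ by 172 mod 16 = 12.
gcd(172, 16) = 4, so the sample visits 16/4 = 4 distinct residues mod 16.
Start 72 is clinic day 8; the clinic days hit are 4, 8, 12, 16.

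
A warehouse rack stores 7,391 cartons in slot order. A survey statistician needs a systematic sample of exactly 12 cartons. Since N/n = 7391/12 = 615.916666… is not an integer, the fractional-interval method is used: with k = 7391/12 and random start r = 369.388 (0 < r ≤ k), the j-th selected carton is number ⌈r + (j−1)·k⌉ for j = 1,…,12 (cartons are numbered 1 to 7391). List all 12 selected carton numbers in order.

j=1: r + 0k = 369.388 → ⌈·⌉ = 370
j=2: r + 1k = 985.304666… → ⌈·⌉ = 986
j=3: r + 2k = 1601.221333… → ⌈·⌉ = 1602
j=4: r + 3k = 2217.138 → ⌈·⌉ = 2218
j=5: r + 4k = 2833.054666… → ⌈·⌉ = 2834
j=6: r + 5k = 3448.971333… → ⌈·⌉ = 3449
j=7: r + 6k = 4064.888 → ⌈·⌉ = 4065
j=8: r + 7k = 4680.804666… → ⌈·⌉ = 4681
j=9: r + 8k = 5296.721333… → ⌈·⌉ = 5297
j=10: r + 9k = 5912.638 → ⌈·⌉ = 5913
j=11: r + 10k = 6528.554666… → ⌈·⌉ = 6529
j=12: r + 11k = 7144.471333… → ⌈·⌉ = 7145

370, 986, 1602, 2218, 2834, 3449, 4065, 4681, 5297, 5913, 6529, 7145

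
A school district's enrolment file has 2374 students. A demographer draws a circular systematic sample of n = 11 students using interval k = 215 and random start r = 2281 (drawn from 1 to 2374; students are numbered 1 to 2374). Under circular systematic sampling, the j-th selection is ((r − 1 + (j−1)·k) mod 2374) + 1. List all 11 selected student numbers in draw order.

2281, 122, 337, 552, 767, 982, 1197, 1412, 1627, 1842, 2057

Selection 1: 2281
Selection 2: 2281 + 215 = 2496 → 2496 − 2374 = 122
Selection 3: 122 + 215 = 337
Selection 4: 337 + 215 = 552
Selection 5: 552 + 215 = 767
Selection 6: 767 + 215 = 982
Selection 7: 982 + 215 = 1197
Selection 8: 1197 + 215 = 1412
Selection 9: 1412 + 215 = 1627
Selection 10: 1627 + 215 = 1842
Selection 11: 1842 + 215 = 2057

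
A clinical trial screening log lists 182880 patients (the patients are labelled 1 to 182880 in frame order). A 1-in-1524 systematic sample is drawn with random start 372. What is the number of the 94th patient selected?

k = 1524
94th selection = r + (94−1)·k = 372 + 93×1524 = 372 + 141732 = 142104

142104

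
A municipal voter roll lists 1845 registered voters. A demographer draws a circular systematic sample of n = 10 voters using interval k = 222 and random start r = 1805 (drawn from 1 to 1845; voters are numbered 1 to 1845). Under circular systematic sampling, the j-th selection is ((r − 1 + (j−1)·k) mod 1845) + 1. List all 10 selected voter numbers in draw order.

1805, 182, 404, 626, 848, 1070, 1292, 1514, 1736, 113

Selection 1: 1805
Selection 2: 1805 + 222 = 2027 → 2027 − 1845 = 182
Selection 3: 182 + 222 = 404
Selection 4: 404 + 222 = 626
Selection 5: 626 + 222 = 848
Selection 6: 848 + 222 = 1070
Selection 7: 1070 + 222 = 1292
Selection 8: 1292 + 222 = 1514
Selection 9: 1514 + 222 = 1736
Selection 10: 1736 + 222 = 1958 → 1958 − 1845 = 113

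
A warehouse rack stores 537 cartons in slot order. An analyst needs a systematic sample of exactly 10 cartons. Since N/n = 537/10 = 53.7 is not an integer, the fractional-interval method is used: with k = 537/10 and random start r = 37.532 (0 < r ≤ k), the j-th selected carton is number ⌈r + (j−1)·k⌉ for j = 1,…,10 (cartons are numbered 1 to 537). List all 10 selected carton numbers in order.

38, 92, 145, 199, 253, 307, 360, 414, 468, 521

j=1: r + 0k = 37.532 → ⌈·⌉ = 38
j=2: r + 1k = 91.232 → ⌈·⌉ = 92
j=3: r + 2k = 144.932 → ⌈·⌉ = 145
j=4: r + 3k = 198.632 → ⌈·⌉ = 199
j=5: r + 4k = 252.332 → ⌈·⌉ = 253
j=6: r + 5k = 306.032 → ⌈·⌉ = 307
j=7: r + 6k = 359.732 → ⌈·⌉ = 360
j=8: r + 7k = 413.432 → ⌈·⌉ = 414
j=9: r + 8k = 467.132 → ⌈·⌉ = 468
j=10: r + 9k = 520.832 → ⌈·⌉ = 521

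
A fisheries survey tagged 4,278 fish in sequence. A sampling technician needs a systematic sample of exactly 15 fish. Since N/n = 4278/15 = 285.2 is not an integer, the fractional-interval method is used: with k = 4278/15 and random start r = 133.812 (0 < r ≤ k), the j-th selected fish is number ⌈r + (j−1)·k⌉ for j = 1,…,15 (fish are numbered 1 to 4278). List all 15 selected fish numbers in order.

134, 420, 705, 990, 1275, 1560, 1846, 2131, 2416, 2701, 2986, 3272, 3557, 3842, 4127

j=1: r + 0k = 133.812 → ⌈·⌉ = 134
j=2: r + 1k = 419.012 → ⌈·⌉ = 420
j=3: r + 2k = 704.212 → ⌈·⌉ = 705
j=4: r + 3k = 989.412 → ⌈·⌉ = 990
j=5: r + 4k = 1274.612 → ⌈·⌉ = 1275
j=6: r + 5k = 1559.812 → ⌈·⌉ = 1560
j=7: r + 6k = 1845.012 → ⌈·⌉ = 1846
j=8: r + 7k = 2130.212 → ⌈·⌉ = 2131
j=9: r + 8k = 2415.412 → ⌈·⌉ = 2416
j=10: r + 9k = 2700.612 → ⌈·⌉ = 2701
j=11: r + 10k = 2985.812 → ⌈·⌉ = 2986
j=12: r + 11k = 3271.012 → ⌈·⌉ = 3272
j=13: r + 12k = 3556.212 → ⌈·⌉ = 3557
j=14: r + 13k = 3841.412 → ⌈·⌉ = 3842
j=15: r + 14k = 4126.612 → ⌈·⌉ = 4127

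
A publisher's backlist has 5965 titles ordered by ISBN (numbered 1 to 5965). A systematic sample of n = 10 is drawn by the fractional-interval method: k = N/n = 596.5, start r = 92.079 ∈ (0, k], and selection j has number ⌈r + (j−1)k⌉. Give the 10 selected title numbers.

j=1: r + 0k = 92.079 → ⌈·⌉ = 93
j=2: r + 1k = 688.579 → ⌈·⌉ = 689
j=3: r + 2k = 1285.079 → ⌈·⌉ = 1286
j=4: r + 3k = 1881.579 → ⌈·⌉ = 1882
j=5: r + 4k = 2478.079 → ⌈·⌉ = 2479
j=6: r + 5k = 3074.579 → ⌈·⌉ = 3075
j=7: r + 6k = 3671.079 → ⌈·⌉ = 3672
j=8: r + 7k = 4267.579 → ⌈·⌉ = 4268
j=9: r + 8k = 4864.079 → ⌈·⌉ = 4865
j=10: r + 9k = 5460.579 → ⌈·⌉ = 5461

93, 689, 1286, 1882, 2479, 3075, 3672, 4268, 4865, 5461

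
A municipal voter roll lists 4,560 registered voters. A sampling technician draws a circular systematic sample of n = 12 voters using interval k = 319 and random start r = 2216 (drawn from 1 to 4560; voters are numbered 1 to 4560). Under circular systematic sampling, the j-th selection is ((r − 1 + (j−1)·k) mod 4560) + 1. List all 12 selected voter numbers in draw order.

2216, 2535, 2854, 3173, 3492, 3811, 4130, 4449, 208, 527, 846, 1165

Selection 1: 2216
Selection 2: 2216 + 319 = 2535
Selection 3: 2535 + 319 = 2854
Selection 4: 2854 + 319 = 3173
Selection 5: 3173 + 319 = 3492
Selection 6: 3492 + 319 = 3811
Selection 7: 3811 + 319 = 4130
Selection 8: 4130 + 319 = 4449
Selection 9: 4449 + 319 = 4768 → 4768 − 4560 = 208
Selection 10: 208 + 319 = 527
Selection 11: 527 + 319 = 846
Selection 12: 846 + 319 = 1165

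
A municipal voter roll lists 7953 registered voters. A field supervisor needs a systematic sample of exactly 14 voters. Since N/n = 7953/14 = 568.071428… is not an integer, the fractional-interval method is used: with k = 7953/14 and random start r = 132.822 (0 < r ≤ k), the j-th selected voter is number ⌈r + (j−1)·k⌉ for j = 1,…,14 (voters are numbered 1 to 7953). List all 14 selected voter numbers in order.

133, 701, 1269, 1838, 2406, 2974, 3542, 4110, 4678, 5246, 5814, 6382, 6950, 7518

j=1: r + 0k = 132.822 → ⌈·⌉ = 133
j=2: r + 1k = 700.893428… → ⌈·⌉ = 701
j=3: r + 2k = 1268.964857… → ⌈·⌉ = 1269
j=4: r + 3k = 1837.036285… → ⌈·⌉ = 1838
j=5: r + 4k = 2405.107714… → ⌈·⌉ = 2406
j=6: r + 5k = 2973.179142… → ⌈·⌉ = 2974
j=7: r + 6k = 3541.250571… → ⌈·⌉ = 3542
j=8: r + 7k = 4109.322 → ⌈·⌉ = 4110
j=9: r + 8k = 4677.393428… → ⌈·⌉ = 4678
j=10: r + 9k = 5245.464857… → ⌈·⌉ = 5246
j=11: r + 10k = 5813.536285… → ⌈·⌉ = 5814
j=12: r + 11k = 6381.607714… → ⌈·⌉ = 6382
j=13: r + 12k = 6949.679142… → ⌈·⌉ = 6950
j=14: r + 13k = 7517.750571… → ⌈·⌉ = 7518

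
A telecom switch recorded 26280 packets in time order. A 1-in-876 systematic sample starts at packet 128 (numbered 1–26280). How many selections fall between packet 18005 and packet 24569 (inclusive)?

7

k = 876
First selection ≥ 18005: 128 + ⌈(18005−128)/876⌉·876 = 128 + 21×876 = 18524
Last selection ≤ 24569: 128 + ⌊(24569−128)/876⌋·876 = 128 + 27×876 = 23780
Count = 27 − 21 + 1 = 7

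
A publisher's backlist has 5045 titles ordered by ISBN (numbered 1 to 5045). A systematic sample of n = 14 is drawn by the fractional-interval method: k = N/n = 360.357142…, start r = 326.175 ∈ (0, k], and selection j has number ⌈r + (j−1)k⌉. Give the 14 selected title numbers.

j=1: r + 0k = 326.175 → ⌈·⌉ = 327
j=2: r + 1k = 686.532142… → ⌈·⌉ = 687
j=3: r + 2k = 1046.889285… → ⌈·⌉ = 1047
j=4: r + 3k = 1407.246428… → ⌈·⌉ = 1408
j=5: r + 4k = 1767.603571… → ⌈·⌉ = 1768
j=6: r + 5k = 2127.960714… → ⌈·⌉ = 2128
j=7: r + 6k = 2488.317857… → ⌈·⌉ = 2489
j=8: r + 7k = 2848.675 → ⌈·⌉ = 2849
j=9: r + 8k = 3209.032142… → ⌈·⌉ = 3210
j=10: r + 9k = 3569.389285… → ⌈·⌉ = 3570
j=11: r + 10k = 3929.746428… → ⌈·⌉ = 3930
j=12: r + 11k = 4290.103571… → ⌈·⌉ = 4291
j=13: r + 12k = 4650.460714… → ⌈·⌉ = 4651
j=14: r + 13k = 5010.817857… → ⌈·⌉ = 5011

327, 687, 1047, 1408, 1768, 2128, 2489, 2849, 3210, 3570, 3930, 4291, 4651, 5011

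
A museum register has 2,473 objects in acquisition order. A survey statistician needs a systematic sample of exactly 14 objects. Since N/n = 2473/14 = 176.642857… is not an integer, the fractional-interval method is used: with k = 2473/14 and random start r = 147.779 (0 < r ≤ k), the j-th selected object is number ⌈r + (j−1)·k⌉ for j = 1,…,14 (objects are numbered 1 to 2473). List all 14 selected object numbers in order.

j=1: r + 0k = 147.779 → ⌈·⌉ = 148
j=2: r + 1k = 324.421857… → ⌈·⌉ = 325
j=3: r + 2k = 501.064714… → ⌈·⌉ = 502
j=4: r + 3k = 677.707571… → ⌈·⌉ = 678
j=5: r + 4k = 854.350428… → ⌈·⌉ = 855
j=6: r + 5k = 1030.993285… → ⌈·⌉ = 1031
j=7: r + 6k = 1207.636142… → ⌈·⌉ = 1208
j=8: r + 7k = 1384.279 → ⌈·⌉ = 1385
j=9: r + 8k = 1560.921857… → ⌈·⌉ = 1561
j=10: r + 9k = 1737.564714… → ⌈·⌉ = 1738
j=11: r + 10k = 1914.207571… → ⌈·⌉ = 1915
j=12: r + 11k = 2090.850428… → ⌈·⌉ = 2091
j=13: r + 12k = 2267.493285… → ⌈·⌉ = 2268
j=14: r + 13k = 2444.136142… → ⌈·⌉ = 2445

148, 325, 502, 678, 855, 1031, 1208, 1385, 1561, 1738, 1915, 2091, 2268, 2445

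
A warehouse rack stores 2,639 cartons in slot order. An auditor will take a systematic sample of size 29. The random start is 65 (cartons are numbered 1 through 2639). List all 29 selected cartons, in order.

k = N/n = 2639/29 = 91
carton 1: 65
carton 2: 65 + 91 = 156
carton 3: 156 + 91 = 247
carton 4: 247 + 91 = 338
carton 5: 338 + 91 = 429
carton 6: 429 + 91 = 520
carton 7: 520 + 91 = 611
carton 8: 611 + 91 = 702
carton 9: 702 + 91 = 793
carton 10: 793 + 91 = 884
carton 11: 884 + 91 = 975
carton 12: 975 + 91 = 1066
carton 13: 1066 + 91 = 1157
carton 14: 1157 + 91 = 1248
carton 15: 1248 + 91 = 1339
carton 16: 1339 + 91 = 1430
carton 17: 1430 + 91 = 1521
carton 18: 1521 + 91 = 1612
carton 19: 1612 + 91 = 1703
carton 20: 1703 + 91 = 1794
carton 21: 1794 + 91 = 1885
carton 22: 1885 + 91 = 1976
carton 23: 1976 + 91 = 2067
carton 24: 2067 + 91 = 2158
carton 25: 2158 + 91 = 2249
carton 26: 2249 + 91 = 2340
carton 27: 2340 + 91 = 2431
carton 28: 2431 + 91 = 2522
carton 29: 2522 + 91 = 2613

65, 156, 247, 338, 429, 520, 611, 702, 793, 884, 975, 1066, 1157, 1248, 1339, 1430, 1521, 1612, 1703, 1794, 1885, 1976, 2067, 2158, 2249, 2340, 2431, 2522, 2613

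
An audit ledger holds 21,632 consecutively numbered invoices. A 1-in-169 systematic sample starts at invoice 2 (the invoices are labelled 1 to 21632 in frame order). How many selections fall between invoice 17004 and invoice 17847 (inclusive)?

k = 169
First selection ≥ 17004: 2 + ⌈(17004−2)/169⌉·169 = 2 + 101×169 = 17071
Last selection ≤ 17847: 2 + ⌊(17847−2)/169⌋·169 = 2 + 105×169 = 17747
Count = 105 − 101 + 1 = 5

5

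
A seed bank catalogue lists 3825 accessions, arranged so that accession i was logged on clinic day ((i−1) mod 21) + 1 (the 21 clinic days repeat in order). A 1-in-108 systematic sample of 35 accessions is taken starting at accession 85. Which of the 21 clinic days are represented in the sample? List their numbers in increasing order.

Consecutive selections differ by k = 108, so their clinic day numbers differ by 108 mod 21 = 3.
gcd(108, 21) = 3, so the sample visits 21/3 = 7 distinct residues mod 21.
Start 85 is clinic day 1; the clinic days hit are 1, 4, 7, 10, 13, 16, 19.

1, 4, 7, 10, 13, 16, 19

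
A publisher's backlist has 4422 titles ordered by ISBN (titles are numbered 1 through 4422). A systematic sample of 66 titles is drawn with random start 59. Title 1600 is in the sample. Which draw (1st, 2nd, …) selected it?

k = 4422/66 = 67
position = (1600 − 59)/67 + 1 = 1541/67 + 1 = 23 + 1 = 24

24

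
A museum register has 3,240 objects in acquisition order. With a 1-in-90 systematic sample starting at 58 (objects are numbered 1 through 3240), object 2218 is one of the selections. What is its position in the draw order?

25

k = 90
position = (2218 − 58)/90 + 1 = 2160/90 + 1 = 24 + 1 = 25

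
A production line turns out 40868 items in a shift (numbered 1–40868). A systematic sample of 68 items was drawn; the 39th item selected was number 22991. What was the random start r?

k = 40868/68 = 601
r = 22991 − (39−1)×601 = 22991 − 22838 = 153

153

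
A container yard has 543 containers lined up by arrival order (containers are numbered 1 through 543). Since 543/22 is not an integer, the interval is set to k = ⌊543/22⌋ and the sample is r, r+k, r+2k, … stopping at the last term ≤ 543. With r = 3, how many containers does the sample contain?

k = ⌊543/22⌋ = 24
Achieved size = ⌊(543 − 3)/24⌋ + 1 = ⌊540/24⌋ + 1 = 22 + 1 = 23
(last selection: 3 + 22×24 = 531 ≤ 543; next would be 555 > 543)

23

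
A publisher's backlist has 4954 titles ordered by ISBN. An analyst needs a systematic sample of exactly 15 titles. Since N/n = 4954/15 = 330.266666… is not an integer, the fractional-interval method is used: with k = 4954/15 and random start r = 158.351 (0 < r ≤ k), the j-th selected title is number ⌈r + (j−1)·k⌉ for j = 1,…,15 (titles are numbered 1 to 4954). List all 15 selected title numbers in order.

159, 489, 819, 1150, 1480, 1810, 2140, 2471, 2801, 3131, 3462, 3792, 4122, 4452, 4783

j=1: r + 0k = 158.351 → ⌈·⌉ = 159
j=2: r + 1k = 488.617666… → ⌈·⌉ = 489
j=3: r + 2k = 818.884333… → ⌈·⌉ = 819
j=4: r + 3k = 1149.151 → ⌈·⌉ = 1150
j=5: r + 4k = 1479.417666… → ⌈·⌉ = 1480
j=6: r + 5k = 1809.684333… → ⌈·⌉ = 1810
j=7: r + 6k = 2139.951 → ⌈·⌉ = 2140
j=8: r + 7k = 2470.217666… → ⌈·⌉ = 2471
j=9: r + 8k = 2800.484333… → ⌈·⌉ = 2801
j=10: r + 9k = 3130.751 → ⌈·⌉ = 3131
j=11: r + 10k = 3461.017666… → ⌈·⌉ = 3462
j=12: r + 11k = 3791.284333… → ⌈·⌉ = 3792
j=13: r + 12k = 4121.551 → ⌈·⌉ = 4122
j=14: r + 13k = 4451.817666… → ⌈·⌉ = 4452
j=15: r + 14k = 4782.084333… → ⌈·⌉ = 4783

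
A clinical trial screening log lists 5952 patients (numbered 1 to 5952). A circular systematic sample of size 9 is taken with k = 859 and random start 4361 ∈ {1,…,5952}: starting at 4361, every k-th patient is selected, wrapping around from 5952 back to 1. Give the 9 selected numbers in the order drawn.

Selection 1: 4361
Selection 2: 4361 + 859 = 5220
Selection 3: 5220 + 859 = 6079 → 6079 − 5952 = 127
Selection 4: 127 + 859 = 986
Selection 5: 986 + 859 = 1845
Selection 6: 1845 + 859 = 2704
Selection 7: 2704 + 859 = 3563
Selection 8: 3563 + 859 = 4422
Selection 9: 4422 + 859 = 5281

4361, 5220, 127, 986, 1845, 2704, 3563, 4422, 5281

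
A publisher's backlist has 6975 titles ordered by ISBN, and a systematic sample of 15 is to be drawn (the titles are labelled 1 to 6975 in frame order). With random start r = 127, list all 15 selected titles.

k = N/n = 6975/15 = 465
title 1: 127
title 2: 127 + 465 = 592
title 3: 592 + 465 = 1057
title 4: 1057 + 465 = 1522
title 5: 1522 + 465 = 1987
title 6: 1987 + 465 = 2452
title 7: 2452 + 465 = 2917
title 8: 2917 + 465 = 3382
title 9: 3382 + 465 = 3847
title 10: 3847 + 465 = 4312
title 11: 4312 + 465 = 4777
title 12: 4777 + 465 = 5242
title 13: 5242 + 465 = 5707
title 14: 5707 + 465 = 6172
title 15: 6172 + 465 = 6637

127, 592, 1057, 1522, 1987, 2452, 2917, 3382, 3847, 4312, 4777, 5242, 5707, 6172, 6637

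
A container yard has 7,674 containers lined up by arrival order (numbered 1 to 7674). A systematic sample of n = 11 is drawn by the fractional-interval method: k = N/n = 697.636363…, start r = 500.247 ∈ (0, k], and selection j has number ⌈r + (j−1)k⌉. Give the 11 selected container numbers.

501, 1198, 1896, 2594, 3291, 3989, 4687, 5384, 6082, 6779, 7477

j=1: r + 0k = 500.247 → ⌈·⌉ = 501
j=2: r + 1k = 1197.883363… → ⌈·⌉ = 1198
j=3: r + 2k = 1895.519727… → ⌈·⌉ = 1896
j=4: r + 3k = 2593.156090… → ⌈·⌉ = 2594
j=5: r + 4k = 3290.792454… → ⌈·⌉ = 3291
j=6: r + 5k = 3988.428818… → ⌈·⌉ = 3989
j=7: r + 6k = 4686.065181… → ⌈·⌉ = 4687
j=8: r + 7k = 5383.701545… → ⌈·⌉ = 5384
j=9: r + 8k = 6081.337909… → ⌈·⌉ = 6082
j=10: r + 9k = 6778.974272… → ⌈·⌉ = 6779
j=11: r + 10k = 7476.610636… → ⌈·⌉ = 7477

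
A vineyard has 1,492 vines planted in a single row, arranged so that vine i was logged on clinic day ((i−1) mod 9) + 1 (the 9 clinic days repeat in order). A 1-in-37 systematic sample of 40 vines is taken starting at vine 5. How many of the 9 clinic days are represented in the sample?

9

Consecutive selections differ by k = 37, so their clinic day numbers differ by 37 mod 9 = 1.
gcd(37, 9) = 1, so the sample visits 9/1 = 9 distinct residues mod 9.
Start 5 is clinic day 5; the clinic days hit are 1, 2, 3, 4, 5, 6, 7, 8, 9.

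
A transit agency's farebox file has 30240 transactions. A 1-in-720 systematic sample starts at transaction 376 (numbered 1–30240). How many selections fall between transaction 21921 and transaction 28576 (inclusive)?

10

k = 720
First selection ≥ 21921: 376 + ⌈(21921−376)/720⌉·720 = 376 + 30×720 = 21976
Last selection ≤ 28576: 376 + ⌊(28576−376)/720⌋·720 = 376 + 39×720 = 28456
Count = 39 − 30 + 1 = 10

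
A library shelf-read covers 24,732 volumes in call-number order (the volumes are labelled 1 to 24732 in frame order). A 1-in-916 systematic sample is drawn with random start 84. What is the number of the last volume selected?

k = 916
27th selection = r + (27−1)·k = 84 + 26×916 = 84 + 23816 = 23900

23900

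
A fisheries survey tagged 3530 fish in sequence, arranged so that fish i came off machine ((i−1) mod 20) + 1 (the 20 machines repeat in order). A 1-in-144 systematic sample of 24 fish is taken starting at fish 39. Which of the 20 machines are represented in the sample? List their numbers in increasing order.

Consecutive selections differ by k = 144, so their machine numbers differ by 144 mod 20 = 4.
gcd(144, 20) = 4, so the sample visits 20/4 = 5 distinct residues mod 20.
Start 39 is machine 19; the machines hit are 3, 7, 11, 15, 19.

3, 7, 11, 15, 19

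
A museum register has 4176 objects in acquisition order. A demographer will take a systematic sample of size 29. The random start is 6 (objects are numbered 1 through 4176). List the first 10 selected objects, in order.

6, 150, 294, 438, 582, 726, 870, 1014, 1158, 1302

k = N/n = 4176/29 = 144
object 1: 6
object 2: 6 + 144 = 150
object 3: 150 + 144 = 294
object 4: 294 + 144 = 438
object 5: 438 + 144 = 582
object 6: 582 + 144 = 726
object 7: 726 + 144 = 870
object 8: 870 + 144 = 1014
object 9: 1014 + 144 = 1158
object 10: 1158 + 144 = 1302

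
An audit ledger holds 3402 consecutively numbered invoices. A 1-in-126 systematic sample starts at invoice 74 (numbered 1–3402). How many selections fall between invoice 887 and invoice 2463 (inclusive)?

k = 126
First selection ≥ 887: 74 + ⌈(887−74)/126⌉·126 = 74 + 7×126 = 956
Last selection ≤ 2463: 74 + ⌊(2463−74)/126⌋·126 = 74 + 18×126 = 2342
Count = 18 − 7 + 1 = 12

12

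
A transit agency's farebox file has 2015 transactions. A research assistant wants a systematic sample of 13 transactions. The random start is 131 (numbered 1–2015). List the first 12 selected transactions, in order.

k = N/n = 2015/13 = 155
transaction 1: 131
transaction 2: 131 + 155 = 286
transaction 3: 286 + 155 = 441
transaction 4: 441 + 155 = 596
transaction 5: 596 + 155 = 751
transaction 6: 751 + 155 = 906
transaction 7: 906 + 155 = 1061
transaction 8: 1061 + 155 = 1216
transaction 9: 1216 + 155 = 1371
transaction 10: 1371 + 155 = 1526
transaction 11: 1526 + 155 = 1681
transaction 12: 1681 + 155 = 1836

131, 286, 441, 596, 751, 906, 1061, 1216, 1371, 1526, 1681, 1836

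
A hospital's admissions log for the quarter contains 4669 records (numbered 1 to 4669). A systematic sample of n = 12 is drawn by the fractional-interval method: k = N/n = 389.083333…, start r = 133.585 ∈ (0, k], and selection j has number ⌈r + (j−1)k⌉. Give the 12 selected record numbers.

j=1: r + 0k = 133.585 → ⌈·⌉ = 134
j=2: r + 1k = 522.668333… → ⌈·⌉ = 523
j=3: r + 2k = 911.751666… → ⌈·⌉ = 912
j=4: r + 3k = 1300.835 → ⌈·⌉ = 1301
j=5: r + 4k = 1689.918333… → ⌈·⌉ = 1690
j=6: r + 5k = 2079.001666… → ⌈·⌉ = 2080
j=7: r + 6k = 2468.085 → ⌈·⌉ = 2469
j=8: r + 7k = 2857.168333… → ⌈·⌉ = 2858
j=9: r + 8k = 3246.251666… → ⌈·⌉ = 3247
j=10: r + 9k = 3635.335 → ⌈·⌉ = 3636
j=11: r + 10k = 4024.418333… → ⌈·⌉ = 4025
j=12: r + 11k = 4413.501666… → ⌈·⌉ = 4414

134, 523, 912, 1301, 1690, 2080, 2469, 2858, 3247, 3636, 4025, 4414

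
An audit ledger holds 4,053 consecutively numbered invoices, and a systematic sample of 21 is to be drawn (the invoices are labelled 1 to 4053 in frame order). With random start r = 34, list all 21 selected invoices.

34, 227, 420, 613, 806, 999, 1192, 1385, 1578, 1771, 1964, 2157, 2350, 2543, 2736, 2929, 3122, 3315, 3508, 3701, 3894

k = N/n = 4053/21 = 193
invoice 1: 34
invoice 2: 34 + 193 = 227
invoice 3: 227 + 193 = 420
invoice 4: 420 + 193 = 613
invoice 5: 613 + 193 = 806
invoice 6: 806 + 193 = 999
invoice 7: 999 + 193 = 1192
invoice 8: 1192 + 193 = 1385
invoice 9: 1385 + 193 = 1578
invoice 10: 1578 + 193 = 1771
invoice 11: 1771 + 193 = 1964
invoice 12: 1964 + 193 = 2157
invoice 13: 2157 + 193 = 2350
invoice 14: 2350 + 193 = 2543
invoice 15: 2543 + 193 = 2736
invoice 16: 2736 + 193 = 2929
invoice 17: 2929 + 193 = 3122
invoice 18: 3122 + 193 = 3315
invoice 19: 3315 + 193 = 3508
invoice 20: 3508 + 193 = 3701
invoice 21: 3701 + 193 = 3894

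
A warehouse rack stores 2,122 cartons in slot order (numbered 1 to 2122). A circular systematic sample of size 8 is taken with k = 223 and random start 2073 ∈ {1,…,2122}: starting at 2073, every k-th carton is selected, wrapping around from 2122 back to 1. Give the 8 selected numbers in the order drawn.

Selection 1: 2073
Selection 2: 2073 + 223 = 2296 → 2296 − 2122 = 174
Selection 3: 174 + 223 = 397
Selection 4: 397 + 223 = 620
Selection 5: 620 + 223 = 843
Selection 6: 843 + 223 = 1066
Selection 7: 1066 + 223 = 1289
Selection 8: 1289 + 223 = 1512

2073, 174, 397, 620, 843, 1066, 1289, 1512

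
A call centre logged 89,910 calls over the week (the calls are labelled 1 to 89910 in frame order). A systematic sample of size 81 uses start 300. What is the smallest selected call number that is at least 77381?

k = 89910/81 = 1110
Steps past start: ⌈(77381 − 300)/1110⌉ = ⌈77081/1110⌉ = 70
Selected call: 300 + 70×1110 = 78000

78000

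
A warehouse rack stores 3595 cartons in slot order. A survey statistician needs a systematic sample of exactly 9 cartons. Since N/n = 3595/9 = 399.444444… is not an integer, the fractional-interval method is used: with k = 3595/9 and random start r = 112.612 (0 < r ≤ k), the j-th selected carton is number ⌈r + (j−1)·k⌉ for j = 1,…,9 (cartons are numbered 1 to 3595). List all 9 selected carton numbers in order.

j=1: r + 0k = 112.612 → ⌈·⌉ = 113
j=2: r + 1k = 512.056444… → ⌈·⌉ = 513
j=3: r + 2k = 911.500888… → ⌈·⌉ = 912
j=4: r + 3k = 1310.945333… → ⌈·⌉ = 1311
j=5: r + 4k = 1710.389777… → ⌈·⌉ = 1711
j=6: r + 5k = 2109.834222… → ⌈·⌉ = 2110
j=7: r + 6k = 2509.278666… → ⌈·⌉ = 2510
j=8: r + 7k = 2908.723111… → ⌈·⌉ = 2909
j=9: r + 8k = 3308.167555… → ⌈·⌉ = 3309

113, 513, 912, 1311, 1711, 2110, 2510, 2909, 3309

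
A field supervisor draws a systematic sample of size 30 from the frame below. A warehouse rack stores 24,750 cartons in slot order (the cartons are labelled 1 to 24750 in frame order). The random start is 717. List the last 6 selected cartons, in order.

20517, 21342, 22167, 22992, 23817, 24642

k = N/n = 24750/30 = 825
25th selection = 717 + 24×825 = 20517
26th: 20517 + 825 = 21342
27th: 21342 + 825 = 22167
28th: 22167 + 825 = 22992
29th: 22992 + 825 = 23817
30th: 23817 + 825 = 24642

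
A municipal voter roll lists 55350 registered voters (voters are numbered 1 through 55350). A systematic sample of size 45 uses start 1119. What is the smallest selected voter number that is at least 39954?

40479

k = 55350/45 = 1230
Steps past start: ⌈(39954 − 1119)/1230⌉ = ⌈38835/1230⌉ = 32
Selected voter: 1119 + 32×1230 = 40479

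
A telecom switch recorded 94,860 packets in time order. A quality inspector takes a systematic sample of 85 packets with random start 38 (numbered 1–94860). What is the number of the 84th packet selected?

92666

k = 94860/85 = 1116
84th selection = r + (84−1)·k = 38 + 83×1116 = 38 + 92628 = 92666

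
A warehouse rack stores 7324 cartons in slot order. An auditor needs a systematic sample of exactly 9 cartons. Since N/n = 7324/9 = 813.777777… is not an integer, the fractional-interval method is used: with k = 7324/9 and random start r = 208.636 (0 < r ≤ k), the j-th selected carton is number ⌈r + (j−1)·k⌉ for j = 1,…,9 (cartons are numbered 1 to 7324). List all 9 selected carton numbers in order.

209, 1023, 1837, 2650, 3464, 4278, 5092, 5906, 6719

j=1: r + 0k = 208.636 → ⌈·⌉ = 209
j=2: r + 1k = 1022.413777… → ⌈·⌉ = 1023
j=3: r + 2k = 1836.191555… → ⌈·⌉ = 1837
j=4: r + 3k = 2649.969333… → ⌈·⌉ = 2650
j=5: r + 4k = 3463.747111… → ⌈·⌉ = 3464
j=6: r + 5k = 4277.524888… → ⌈·⌉ = 4278
j=7: r + 6k = 5091.302666… → ⌈·⌉ = 5092
j=8: r + 7k = 5905.080444… → ⌈·⌉ = 5906
j=9: r + 8k = 6718.858222… → ⌈·⌉ = 6719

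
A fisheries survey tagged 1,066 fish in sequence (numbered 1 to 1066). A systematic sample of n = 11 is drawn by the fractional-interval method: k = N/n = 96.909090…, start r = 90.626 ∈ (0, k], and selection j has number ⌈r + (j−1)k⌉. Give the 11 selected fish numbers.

j=1: r + 0k = 90.626 → ⌈·⌉ = 91
j=2: r + 1k = 187.535090… → ⌈·⌉ = 188
j=3: r + 2k = 284.444181… → ⌈·⌉ = 285
j=4: r + 3k = 381.353272… → ⌈·⌉ = 382
j=5: r + 4k = 478.262363… → ⌈·⌉ = 479
j=6: r + 5k = 575.171454… → ⌈·⌉ = 576
j=7: r + 6k = 672.080545… → ⌈·⌉ = 673
j=8: r + 7k = 768.989636… → ⌈·⌉ = 769
j=9: r + 8k = 865.898727… → ⌈·⌉ = 866
j=10: r + 9k = 962.807818… → ⌈·⌉ = 963
j=11: r + 10k = 1059.716909… → ⌈·⌉ = 1060

91, 188, 285, 382, 479, 576, 673, 769, 866, 963, 1060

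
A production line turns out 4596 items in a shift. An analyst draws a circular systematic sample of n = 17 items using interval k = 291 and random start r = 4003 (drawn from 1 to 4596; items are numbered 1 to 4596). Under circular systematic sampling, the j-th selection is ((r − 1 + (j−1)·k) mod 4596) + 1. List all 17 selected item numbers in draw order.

Selection 1: 4003
Selection 2: 4003 + 291 = 4294
Selection 3: 4294 + 291 = 4585
Selection 4: 4585 + 291 = 4876 → 4876 − 4596 = 280
Selection 5: 280 + 291 = 571
Selection 6: 571 + 291 = 862
Selection 7: 862 + 291 = 1153
Selection 8: 1153 + 291 = 1444
Selection 9: 1444 + 291 = 1735
Selection 10: 1735 + 291 = 2026
Selection 11: 2026 + 291 = 2317
Selection 12: 2317 + 291 = 2608
Selection 13: 2608 + 291 = 2899
Selection 14: 2899 + 291 = 3190
Selection 15: 3190 + 291 = 3481
Selection 16: 3481 + 291 = 3772
Selection 17: 3772 + 291 = 4063

4003, 4294, 4585, 280, 571, 862, 1153, 1444, 1735, 2026, 2317, 2608, 2899, 3190, 3481, 3772, 4063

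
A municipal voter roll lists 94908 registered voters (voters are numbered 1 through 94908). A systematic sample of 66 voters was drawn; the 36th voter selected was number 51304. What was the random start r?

974

k = 94908/66 = 1438
r = 51304 − (36−1)×1438 = 51304 − 50330 = 974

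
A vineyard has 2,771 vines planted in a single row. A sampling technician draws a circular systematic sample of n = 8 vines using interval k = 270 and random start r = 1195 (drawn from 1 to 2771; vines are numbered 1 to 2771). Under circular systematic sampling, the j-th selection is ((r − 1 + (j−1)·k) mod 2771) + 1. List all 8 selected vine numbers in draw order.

Selection 1: 1195
Selection 2: 1195 + 270 = 1465
Selection 3: 1465 + 270 = 1735
Selection 4: 1735 + 270 = 2005
Selection 5: 2005 + 270 = 2275
Selection 6: 2275 + 270 = 2545
Selection 7: 2545 + 270 = 2815 → 2815 − 2771 = 44
Selection 8: 44 + 270 = 314

1195, 1465, 1735, 2005, 2275, 2545, 44, 314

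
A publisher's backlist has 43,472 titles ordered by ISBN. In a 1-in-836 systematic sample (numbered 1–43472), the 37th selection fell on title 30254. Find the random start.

k = 836
r = 30254 − (37−1)×836 = 30254 − 30096 = 158

158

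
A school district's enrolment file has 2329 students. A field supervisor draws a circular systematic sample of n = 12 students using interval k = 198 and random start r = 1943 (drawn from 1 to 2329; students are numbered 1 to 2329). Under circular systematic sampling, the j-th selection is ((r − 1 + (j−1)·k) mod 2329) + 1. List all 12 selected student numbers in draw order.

1943, 2141, 10, 208, 406, 604, 802, 1000, 1198, 1396, 1594, 1792

Selection 1: 1943
Selection 2: 1943 + 198 = 2141
Selection 3: 2141 + 198 = 2339 → 2339 − 2329 = 10
Selection 4: 10 + 198 = 208
Selection 5: 208 + 198 = 406
Selection 6: 406 + 198 = 604
Selection 7: 604 + 198 = 802
Selection 8: 802 + 198 = 1000
Selection 9: 1000 + 198 = 1198
Selection 10: 1198 + 198 = 1396
Selection 11: 1396 + 198 = 1594
Selection 12: 1594 + 198 = 1792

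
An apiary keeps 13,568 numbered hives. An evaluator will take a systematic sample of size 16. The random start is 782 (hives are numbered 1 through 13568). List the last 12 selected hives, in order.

4174, 5022, 5870, 6718, 7566, 8414, 9262, 10110, 10958, 11806, 12654, 13502

k = N/n = 13568/16 = 848
5th selection = 782 + 4×848 = 4174
6th: 4174 + 848 = 5022
7th: 5022 + 848 = 5870
8th: 5870 + 848 = 6718
9th: 6718 + 848 = 7566
10th: 7566 + 848 = 8414
11th: 8414 + 848 = 9262
12th: 9262 + 848 = 10110
13th: 10110 + 848 = 10958
14th: 10958 + 848 = 11806
15th: 11806 + 848 = 12654
16th: 12654 + 848 = 13502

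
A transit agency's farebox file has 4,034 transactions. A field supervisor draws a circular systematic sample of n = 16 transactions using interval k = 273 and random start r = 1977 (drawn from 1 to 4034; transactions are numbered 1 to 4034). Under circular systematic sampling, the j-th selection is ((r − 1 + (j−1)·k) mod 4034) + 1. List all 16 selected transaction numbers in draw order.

1977, 2250, 2523, 2796, 3069, 3342, 3615, 3888, 127, 400, 673, 946, 1219, 1492, 1765, 2038

Selection 1: 1977
Selection 2: 1977 + 273 = 2250
Selection 3: 2250 + 273 = 2523
Selection 4: 2523 + 273 = 2796
Selection 5: 2796 + 273 = 3069
Selection 6: 3069 + 273 = 3342
Selection 7: 3342 + 273 = 3615
Selection 8: 3615 + 273 = 3888
Selection 9: 3888 + 273 = 4161 → 4161 − 4034 = 127
Selection 10: 127 + 273 = 400
Selection 11: 400 + 273 = 673
Selection 12: 673 + 273 = 946
Selection 13: 946 + 273 = 1219
Selection 14: 1219 + 273 = 1492
Selection 15: 1492 + 273 = 1765
Selection 16: 1765 + 273 = 2038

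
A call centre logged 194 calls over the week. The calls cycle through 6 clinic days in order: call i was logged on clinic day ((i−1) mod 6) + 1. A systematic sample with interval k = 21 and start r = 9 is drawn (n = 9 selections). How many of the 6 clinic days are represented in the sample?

2

Consecutive selections differ by k = 21, so their clinic day numbers differ by 21 mod 6 = 3.
gcd(21, 6) = 3, so the sample visits 6/3 = 2 distinct residues mod 6.
Start 9 is clinic day 3; the clinic days hit are 3, 6.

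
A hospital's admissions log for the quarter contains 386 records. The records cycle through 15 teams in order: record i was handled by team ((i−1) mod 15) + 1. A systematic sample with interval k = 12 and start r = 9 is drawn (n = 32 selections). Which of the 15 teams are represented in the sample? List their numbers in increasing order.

3, 6, 9, 12, 15

Consecutive selections differ by k = 12, so their team numbers differ by 12 mod 15 = 12.
gcd(12, 15) = 3, so the sample visits 15/3 = 5 distinct residues mod 15.
Start 9 is team 9; the teams hit are 3, 6, 9, 12, 15.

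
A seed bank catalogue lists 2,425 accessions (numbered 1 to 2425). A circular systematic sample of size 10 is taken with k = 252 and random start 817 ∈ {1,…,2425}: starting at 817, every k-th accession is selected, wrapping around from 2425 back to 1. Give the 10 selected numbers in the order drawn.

817, 1069, 1321, 1573, 1825, 2077, 2329, 156, 408, 660

Selection 1: 817
Selection 2: 817 + 252 = 1069
Selection 3: 1069 + 252 = 1321
Selection 4: 1321 + 252 = 1573
Selection 5: 1573 + 252 = 1825
Selection 6: 1825 + 252 = 2077
Selection 7: 2077 + 252 = 2329
Selection 8: 2329 + 252 = 2581 → 2581 − 2425 = 156
Selection 9: 156 + 252 = 408
Selection 10: 408 + 252 = 660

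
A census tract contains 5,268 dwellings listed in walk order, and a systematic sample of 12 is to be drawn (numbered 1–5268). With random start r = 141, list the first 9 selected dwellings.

141, 580, 1019, 1458, 1897, 2336, 2775, 3214, 3653

k = N/n = 5268/12 = 439
dwelling 1: 141
dwelling 2: 141 + 439 = 580
dwelling 3: 580 + 439 = 1019
dwelling 4: 1019 + 439 = 1458
dwelling 5: 1458 + 439 = 1897
dwelling 6: 1897 + 439 = 2336
dwelling 7: 2336 + 439 = 2775
dwelling 8: 2775 + 439 = 3214
dwelling 9: 3214 + 439 = 3653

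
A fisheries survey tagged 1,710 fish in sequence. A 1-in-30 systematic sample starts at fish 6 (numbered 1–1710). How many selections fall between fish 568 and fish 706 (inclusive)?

5

k = 30
First selection ≥ 568: 6 + ⌈(568−6)/30⌉·30 = 6 + 19×30 = 576
Last selection ≤ 706: 6 + ⌊(706−6)/30⌋·30 = 6 + 23×30 = 696
Count = 23 − 19 + 1 = 5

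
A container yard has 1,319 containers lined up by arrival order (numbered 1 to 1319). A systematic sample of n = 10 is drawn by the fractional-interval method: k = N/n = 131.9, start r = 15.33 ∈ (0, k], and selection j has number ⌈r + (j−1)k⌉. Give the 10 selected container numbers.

j=1: r + 0k = 15.33 → ⌈·⌉ = 16
j=2: r + 1k = 147.23 → ⌈·⌉ = 148
j=3: r + 2k = 279.13 → ⌈·⌉ = 280
j=4: r + 3k = 411.03 → ⌈·⌉ = 412
j=5: r + 4k = 542.93 → ⌈·⌉ = 543
j=6: r + 5k = 674.83 → ⌈·⌉ = 675
j=7: r + 6k = 806.73 → ⌈·⌉ = 807
j=8: r + 7k = 938.63 → ⌈·⌉ = 939
j=9: r + 8k = 1070.53 → ⌈·⌉ = 1071
j=10: r + 9k = 1202.43 → ⌈·⌉ = 1203

16, 148, 280, 412, 543, 675, 807, 939, 1071, 1203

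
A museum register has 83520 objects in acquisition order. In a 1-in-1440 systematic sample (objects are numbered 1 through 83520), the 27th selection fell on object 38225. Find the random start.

k = 1440
r = 38225 − (27−1)×1440 = 38225 − 37440 = 785

785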